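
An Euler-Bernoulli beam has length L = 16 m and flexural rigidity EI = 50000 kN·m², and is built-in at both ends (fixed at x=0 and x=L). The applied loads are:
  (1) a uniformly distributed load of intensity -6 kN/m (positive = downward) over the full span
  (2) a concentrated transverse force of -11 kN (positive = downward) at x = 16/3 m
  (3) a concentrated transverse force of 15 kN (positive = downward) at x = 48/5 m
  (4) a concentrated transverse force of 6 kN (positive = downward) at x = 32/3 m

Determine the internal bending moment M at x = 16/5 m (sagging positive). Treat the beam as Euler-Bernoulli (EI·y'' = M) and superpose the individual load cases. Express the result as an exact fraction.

M(16/5) = -1184/375 kN·m

Load 1 — uniform load w=-6 kN/m over full span:
  M_1 = wLx/2 - wL²/12 - wx²/2 = (-6)·16·(16/5)/2 - (-6)·16²/12 - (-6)·(16/5)²/2 = 128/25 kN·m
Load 2 — point force P=-11 kN at a=16/3 m (b=L-a=32/3):
  M_2 = Pb²(3a+b)x/L³ - Pab²/L²  [x≤a] = (-11)·(32/3)²·(3·(16/3)+(32/3))·(16/5)/16³ - (-11)·(16/3)·(32/3)²/16² = 0 kN·m
Load 3 — point force P=15 kN at a=48/5 m (b=L-a=32/5):
  M_3 = Pb²(3a+b)x/L³ - Pab²/L²  [x≤a] = 15·(32/5)²·(3·(48/5)+(32/5))·(16/5)/16³ - 15·(48/5)·(32/5)²/16² = -768/125 kN·m
Load 4 — point force P=6 kN at a=32/3 m (b=L-a=16/3):
  M_4 = Pb²(3a+b)x/L³ - Pab²/L²  [x≤a] = 6·(16/3)²·(3·(32/3)+(16/3))·(16/5)/16³ - 6·(32/3)·(16/3)²/16² = -32/15 kN·m
Superposition: M = Σ M_i = -1184/375 kN·m ≈ -3.157333 kN·m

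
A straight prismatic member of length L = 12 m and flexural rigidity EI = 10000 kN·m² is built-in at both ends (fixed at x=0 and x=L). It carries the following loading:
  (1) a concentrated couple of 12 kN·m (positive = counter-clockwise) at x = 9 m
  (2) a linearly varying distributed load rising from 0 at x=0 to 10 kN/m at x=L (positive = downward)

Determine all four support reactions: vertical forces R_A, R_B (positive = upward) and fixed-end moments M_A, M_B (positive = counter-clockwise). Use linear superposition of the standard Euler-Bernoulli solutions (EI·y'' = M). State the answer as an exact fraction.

R_A = 153/8 kN, M_A = 207/4 kN·m, R_B = 327/8 kN, M_B = -297/4 kN·m

Load 1 — applied couple M₀=12 kN·m at a=9 m (b=L-a=3):
  R_A = 6M₀ab/L³ = 6·12·9·3/12³ = 9/8 kN
  M_A = M₀b(2a-b)/L² = 12·3·(2·9-3)/12² = 15/4 kN·m
  R_B = -6M₀ab/L³ = -6·12·9·3/12³ = -9/8 kN
  M_B = M₀a(2b-a)/L² = 12·9·(2·3-9)/12² = -9/4 kN·m
Load 2 — triangular load w₀=10 kN/m (0→w₀ over full span):
  R_A = 3w₀L/20 = 3·10·12/20 = 18 kN
  M_A = w₀L²/30 = 10·12²/30 = 48 kN·m
  R_B = 7w₀L/20 = 7·10·12/20 = 42 kN
  M_B = -w₀L²/20 = -10·12²/20 = -72 kN·m
Superposition: R_A = 153/8 kN, M_A = 207/4 kN·m, R_B = 327/8 kN, M_B = -297/4 kN·m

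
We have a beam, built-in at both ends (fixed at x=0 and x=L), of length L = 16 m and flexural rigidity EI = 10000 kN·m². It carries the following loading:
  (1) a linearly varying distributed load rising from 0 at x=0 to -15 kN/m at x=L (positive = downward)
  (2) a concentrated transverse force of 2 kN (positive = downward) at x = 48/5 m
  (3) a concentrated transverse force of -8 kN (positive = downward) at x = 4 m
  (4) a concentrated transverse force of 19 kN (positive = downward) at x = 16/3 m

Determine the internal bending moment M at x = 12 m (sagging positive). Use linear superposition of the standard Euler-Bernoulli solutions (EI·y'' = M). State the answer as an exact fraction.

M(12) = -118931/3375 kN·m

Load 1 — triangular load w₀=-15 kN/m (0→w₀ over full span):
  M_1 = 3w₀Lx/20 - w₀L²/30 - w₀x³/(6L) = 3·(-15)·16·12/20 - (-15)·16²/30 - (-15)·12³/(6·16) = -34 kN·m
Load 2 — point force P=2 kN at a=48/5 m (b=L-a=32/5):
  M_2 = Pa²(a+3b)(L-x)/L³ - Pa²b/L²  [x>a] = 2·(48/5)²·((48/5)+3·(32/5))·(16-12)/16³ - 2·(48/5)²·(32/5)/16² = 72/125 kN·m
Load 3 — point force P=-8 kN at a=4 m (b=L-a=12):
  M_3 = Pa²(a+3b)(L-x)/L³ - Pa²b/L²  [x>a] = (-8)·4²·(4+3·12)·(16-12)/16³ - (-8)·4²·12/16² = 1 kN·m
Load 4 — point force P=19 kN at a=16/3 m (b=L-a=32/3):
  M_4 = Pa²(a+3b)(L-x)/L³ - Pa²b/L²  [x>a] = 19·(16/3)²·((16/3)+3·(32/3))·(16-12)/16³ - 19·(16/3)²·(32/3)/16² = -76/27 kN·m
Superposition: M = Σ M_i = -118931/3375 kN·m ≈ -35.238815 kN·m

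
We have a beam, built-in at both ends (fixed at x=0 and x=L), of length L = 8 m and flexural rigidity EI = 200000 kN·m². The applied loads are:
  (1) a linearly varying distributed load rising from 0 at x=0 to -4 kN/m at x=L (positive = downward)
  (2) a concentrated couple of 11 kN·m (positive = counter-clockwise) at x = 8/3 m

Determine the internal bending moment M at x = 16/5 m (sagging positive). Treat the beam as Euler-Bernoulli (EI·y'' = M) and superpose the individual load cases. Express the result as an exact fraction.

Load 1 — triangular load w₀=-4 kN/m (0→w₀ over full span):
  M_1 = 3w₀Lx/20 - w₀L²/30 - w₀x³/(6L) = 3·(-4)·8·(16/5)/20 - (-4)·8²/30 - (-4)·(16/5)³/(6·8) = -512/125 kN·m
Load 2 — applied couple M₀=11 kN·m at a=8/3 m (b=L-a=16/3):
  M_2 = R_Ax - M_A - M₀  [x>a] with R_A=11/6, M_A=0 = (11/6)·(16/5) - 0 - 11 = -77/15 kN·m
Superposition: M = Σ M_i = -3461/375 kN·m ≈ -9.229333 kN·m

M(16/5) = -3461/375 kN·m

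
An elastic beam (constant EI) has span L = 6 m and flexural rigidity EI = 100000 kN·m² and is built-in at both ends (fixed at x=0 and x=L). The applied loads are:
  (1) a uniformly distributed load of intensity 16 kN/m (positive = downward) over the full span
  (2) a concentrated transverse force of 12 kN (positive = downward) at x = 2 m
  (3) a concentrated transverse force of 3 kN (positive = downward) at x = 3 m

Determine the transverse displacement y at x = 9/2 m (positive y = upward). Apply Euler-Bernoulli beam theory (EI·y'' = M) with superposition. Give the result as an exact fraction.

y(9/2) = -581/1600000 m

Load 1 — uniform load w=16 kN/m over full span:
  y_1 = -wx²(L-x)²/(24EI) = -16·(9/2)²·(6-(9/2))²/(24·100000) = -243/800000 m
Load 2 — point force P=12 kN at a=2 m (b=L-a=4):
  y_2 = -Pa²(L-x)²(3bL-(3b+a)(L-x))/(6L³EI)  [x>a] = -12·2²·(6-(9/2))²·(3·4·6-(3·4+2)·(6-(9/2)))/(6·6³·100000) = -17/400000 m
Load 3 — point force P=3 kN at a=3 m (b=L-a=3):
  y_3 = -Pa²(L-x)²(3bL-(3b+a)(L-x))/(6L³EI)  [x>a] = -3·3²·(6-(9/2))²·(3·3·6-(3·3+3)·(6-(9/2)))/(6·6³·100000) = -27/1600000 m
Superposition: y = Σ y_i = -581/1600000 m ≈ -0.000363 m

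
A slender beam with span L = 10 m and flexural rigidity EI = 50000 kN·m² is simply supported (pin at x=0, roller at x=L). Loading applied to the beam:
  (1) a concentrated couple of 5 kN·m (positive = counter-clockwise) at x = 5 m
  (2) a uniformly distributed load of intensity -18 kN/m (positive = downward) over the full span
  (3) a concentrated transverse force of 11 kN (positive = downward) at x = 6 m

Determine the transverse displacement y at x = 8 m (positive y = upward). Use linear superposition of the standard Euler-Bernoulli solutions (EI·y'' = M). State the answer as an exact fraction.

Load 1 — applied couple M₀=5 kN·m at a=5 m (b=L-a=5):
  y_1 = (M₀x³/(6L)-M₀(x-a)²/2+C₁x)/EI  [x>a] with C₁=M₀(3b²-L²)/(6L)=-25/12 = (5·8³/(6·10)-5·(8-5)²/2+(-25/12)·8)/50000 = 7/100000 m
Load 2 — uniform load w=-18 kN/m over full span:
  y_2 = -wx(L³-2Lx²+x³)/(24EI) = -(-18)·8·(10³-2·10·8²+8³)/(24·50000) = 87/3125 m
Load 3 — point force P=11 kN at a=6 m (b=L-a=4):
  y_3 = -Pa(L-x)(2Lx-a²-x²)/(6LEI)  [x>a] = -11·6·(10-8)·(2·10·8-6²-8²)/(6·10·50000) = -33/12500 m
Superposition: y = Σ y_i = 2527/100000 m ≈ 0.025270 m

y(8) = 2527/100000 m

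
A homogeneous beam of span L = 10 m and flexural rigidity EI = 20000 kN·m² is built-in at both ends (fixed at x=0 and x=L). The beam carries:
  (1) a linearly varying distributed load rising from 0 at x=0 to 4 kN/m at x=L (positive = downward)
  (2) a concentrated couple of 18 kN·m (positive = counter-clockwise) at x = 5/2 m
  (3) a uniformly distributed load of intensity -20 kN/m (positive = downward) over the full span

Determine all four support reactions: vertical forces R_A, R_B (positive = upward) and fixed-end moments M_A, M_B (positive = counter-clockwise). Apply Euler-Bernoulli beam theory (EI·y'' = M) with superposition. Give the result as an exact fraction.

Load 1 — triangular load w₀=4 kN/m (0→w₀ over full span):
  R_A = 3w₀L/20 = 3·4·10/20 = 6 kN
  M_A = w₀L²/30 = 4·10²/30 = 40/3 kN·m
  R_B = 7w₀L/20 = 7·4·10/20 = 14 kN
  M_B = -w₀L²/20 = -4·10²/20 = -20 kN·m
Load 2 — applied couple M₀=18 kN·m at a=5/2 m (b=L-a=15/2):
  R_A = 6M₀ab/L³ = 6·18·(5/2)·(15/2)/10³ = 81/40 kN
  M_A = M₀b(2a-b)/L² = 18·(15/2)·(2·(5/2)-(15/2))/10² = -27/8 kN·m
  R_B = -6M₀ab/L³ = -6·18·(5/2)·(15/2)/10³ = -81/40 kN
  M_B = M₀a(2b-a)/L² = 18·(5/2)·(2·(15/2)-(5/2))/10² = 45/8 kN·m
Load 3 — uniform load w=-20 kN/m over full span:
  R_A = wL/2 = (-20)·10/2 = -100 kN
  M_A = wL²/12 = (-20)·10²/12 = -500/3 kN·m
  R_B = wL/2 = (-20)·10/2 = -100 kN
  M_B = -wL²/12 = -(-20)·10²/12 = 500/3 kN·m
Superposition: R_A = -3679/40 kN, M_A = -3761/24 kN·m, R_B = -3521/40 kN, M_B = 3655/24 kN·m

R_A = -3679/40 kN, M_A = -3761/24 kN·m, R_B = -3521/40 kN, M_B = 3655/24 kN·m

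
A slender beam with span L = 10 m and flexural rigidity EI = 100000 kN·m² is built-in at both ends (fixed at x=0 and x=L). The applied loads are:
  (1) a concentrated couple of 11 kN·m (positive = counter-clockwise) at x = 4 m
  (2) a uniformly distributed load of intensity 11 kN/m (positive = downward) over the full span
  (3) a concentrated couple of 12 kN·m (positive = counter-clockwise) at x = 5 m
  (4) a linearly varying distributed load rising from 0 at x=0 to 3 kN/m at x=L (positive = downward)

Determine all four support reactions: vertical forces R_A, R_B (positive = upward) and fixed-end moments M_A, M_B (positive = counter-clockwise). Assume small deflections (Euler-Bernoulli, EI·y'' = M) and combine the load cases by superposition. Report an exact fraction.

R_A = 15721/250 kN, M_A = 7949/75 kN·m, R_B = 15529/250 kN, M_B = -7511/75 kN·m

Load 1 — applied couple M₀=11 kN·m at a=4 m (b=L-a=6):
  R_A = 6M₀ab/L³ = 6·11·4·6/10³ = 198/125 kN
  M_A = M₀b(2a-b)/L² = 11·6·(2·4-6)/10² = 33/25 kN·m
  R_B = -6M₀ab/L³ = -6·11·4·6/10³ = -198/125 kN
  M_B = M₀a(2b-a)/L² = 11·4·(2·6-4)/10² = 88/25 kN·m
Load 2 — uniform load w=11 kN/m over full span:
  R_A = wL/2 = 11·10/2 = 55 kN
  M_A = wL²/12 = 11·10²/12 = 275/3 kN·m
  R_B = wL/2 = 11·10/2 = 55 kN
  M_B = -wL²/12 = -11·10²/12 = -275/3 kN·m
Load 3 — applied couple M₀=12 kN·m at a=5 m (b=L-a=5):
  R_A = 6M₀ab/L³ = 6·12·5·5/10³ = 9/5 kN
  M_A = M₀b(2a-b)/L² = 12·5·(2·5-5)/10² = 3 kN·m
  R_B = -6M₀ab/L³ = -6·12·5·5/10³ = -9/5 kN
  M_B = M₀a(2b-a)/L² = 12·5·(2·5-5)/10² = 3 kN·m
Load 4 — triangular load w₀=3 kN/m (0→w₀ over full span):
  R_A = 3w₀L/20 = 3·3·10/20 = 9/2 kN
  M_A = w₀L²/30 = 3·10²/30 = 10 kN·m
  R_B = 7w₀L/20 = 7·3·10/20 = 21/2 kN
  M_B = -w₀L²/20 = -3·10²/20 = -15 kN·m
Superposition: R_A = 15721/250 kN, M_A = 7949/75 kN·m, R_B = 15529/250 kN, M_B = -7511/75 kN·m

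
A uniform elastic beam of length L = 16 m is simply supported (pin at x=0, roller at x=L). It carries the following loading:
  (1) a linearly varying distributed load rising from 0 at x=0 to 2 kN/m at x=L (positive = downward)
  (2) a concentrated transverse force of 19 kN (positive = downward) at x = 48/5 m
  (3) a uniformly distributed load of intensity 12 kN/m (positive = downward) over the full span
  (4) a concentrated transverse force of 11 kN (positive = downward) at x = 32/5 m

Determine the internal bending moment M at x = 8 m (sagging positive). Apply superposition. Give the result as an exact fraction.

Load 1 — triangular load w₀=2 kN/m (0→w₀ over full span):
  M_1 = w₀Lx/6 - w₀x³/(6L) = 2·16·8/6 - 2·8³/(6·16) = 32 kN·m
Load 2 — point force P=19 kN at a=48/5 m (b=L-a=32/5):
  M_2 = Pbx/L  [x≤a] = 19·(32/5)·8/16 = 304/5 kN·m
Load 3 — uniform load w=12 kN/m over full span:
  M_3 = wx(L-x)/2 = 12·8·(16-8)/2 = 384 kN·m
Load 4 — point force P=11 kN at a=32/5 m (b=L-a=48/5):
  M_4 = Pa(L-x)/L  [x>a] = 11·(32/5)·(16-8)/16 = 176/5 kN·m
Superposition: M = Σ M_i = 512 kN·m ≈ 512.000000 kN·m

M(8) = 512 kN·m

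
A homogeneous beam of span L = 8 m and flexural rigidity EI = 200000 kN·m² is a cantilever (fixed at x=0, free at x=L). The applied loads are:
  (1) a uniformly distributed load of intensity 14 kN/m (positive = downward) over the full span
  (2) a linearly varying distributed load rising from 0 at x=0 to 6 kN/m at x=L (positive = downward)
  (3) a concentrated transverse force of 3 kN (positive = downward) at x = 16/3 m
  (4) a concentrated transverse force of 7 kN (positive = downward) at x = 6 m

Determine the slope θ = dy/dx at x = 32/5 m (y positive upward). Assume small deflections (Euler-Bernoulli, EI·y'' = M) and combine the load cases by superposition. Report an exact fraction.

θ(32/5) = -541839/62500000 rad

Load 1 — uniform load w=14 kN/m over full span:
  θ_1 = -wx(x²-3Lx+3L²)/(6EI) = -14·(32/5)·((32/5)²-3·8·(32/5)+3·8²)/(6·200000) = -6944/1171875 rad
Load 2 — triangular load w₀=6 kN/m (0→w₀ over full span):
  θ_2 = (w₀Lx²/4-w₀L²x/3-w₀x⁴/(24L))/EI = (6·8·(32/5)²/4-6·8²·(32/5)/3-6·(32/5)⁴/(24·8))/200000 = -3712/1953125 rad
Load 3 — point force P=3 kN at a=16/3 m (b=L-a=8/3):
  θ_3 = -Pa²/(2EI)  [x>a] = -3·(16/3)²/(2·200000) = -2/9375 rad
Load 4 — point force P=7 kN at a=6 m (b=L-a=2):
  θ_4 = -Pa²/(2EI)  [x>a] = -7·6²/(2·200000) = -63/100000 rad
Superposition: θ = Σ θ_i = -541839/62500000 rad ≈ -0.008669 rad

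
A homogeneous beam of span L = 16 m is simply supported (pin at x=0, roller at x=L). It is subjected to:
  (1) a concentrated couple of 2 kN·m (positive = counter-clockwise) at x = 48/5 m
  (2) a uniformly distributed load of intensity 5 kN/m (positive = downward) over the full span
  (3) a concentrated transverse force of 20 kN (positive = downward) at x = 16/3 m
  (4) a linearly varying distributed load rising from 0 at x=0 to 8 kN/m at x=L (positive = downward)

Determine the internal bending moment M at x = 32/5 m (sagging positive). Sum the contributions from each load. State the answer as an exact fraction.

Load 1 — applied couple M₀=2 kN·m at a=48/5 m (b=L-a=32/5):
  M_1 = M₀x/L  [x≤a] = 2·(32/5)/16 = 4/5 kN·m
Load 2 — uniform load w=5 kN/m over full span:
  M_2 = wx(L-x)/2 = 5·(32/5)·(16-(32/5))/2 = 768/5 kN·m
Load 3 — point force P=20 kN at a=16/3 m (b=L-a=32/3):
  M_3 = Pa(L-x)/L  [x>a] = 20·(16/3)·(16-(32/5))/16 = 64 kN·m
Load 4 — triangular load w₀=8 kN/m (0→w₀ over full span):
  M_4 = w₀Lx/6 - w₀x³/(6L) = 8·16·(32/5)/6 - 8·(32/5)³/(6·16) = 14336/125 kN·m
Superposition: M = Σ M_i = 41636/125 kN·m ≈ 333.088000 kN·m

M(32/5) = 41636/125 kN·m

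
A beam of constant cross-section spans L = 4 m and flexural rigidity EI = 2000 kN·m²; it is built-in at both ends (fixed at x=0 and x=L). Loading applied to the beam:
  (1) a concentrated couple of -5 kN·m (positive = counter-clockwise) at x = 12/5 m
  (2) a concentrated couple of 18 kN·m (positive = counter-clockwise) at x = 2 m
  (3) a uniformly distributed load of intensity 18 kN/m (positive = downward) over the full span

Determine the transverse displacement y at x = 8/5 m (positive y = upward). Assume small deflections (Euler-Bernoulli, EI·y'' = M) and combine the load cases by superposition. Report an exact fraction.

Load 1 — applied couple M₀=-5 kN·m at a=12/5 m (b=L-a=8/5):
  y_1 = (R_Ax³/6 - M_Ax²/2)/EI  [x≤a] with R_A=-9/5, M_A=-8/5 = ((-9/5)·(8/5)³/6 - (-8/5)·(8/5)²/2)/2000 = 32/78125 m
Load 2 — applied couple M₀=18 kN·m at a=2 m (b=L-a=2):
  y_2 = (R_Ax³/6 - M_Ax²/2)/EI  [x≤a] with R_A=27/4, M_A=9/2 = ((27/4)·(8/5)³/6 - (9/2)·(8/5)²/2)/2000 = -9/15625 m
Load 3 — uniform load w=18 kN/m over full span:
  y_3 = -wx²(L-x)²/(24EI) = -18·(8/5)²·(4-(8/5))²/(24·2000) = -432/78125 m
Superposition: y = Σ y_i = -89/15625 m ≈ -0.005696 m

y(8/5) = -89/15625 m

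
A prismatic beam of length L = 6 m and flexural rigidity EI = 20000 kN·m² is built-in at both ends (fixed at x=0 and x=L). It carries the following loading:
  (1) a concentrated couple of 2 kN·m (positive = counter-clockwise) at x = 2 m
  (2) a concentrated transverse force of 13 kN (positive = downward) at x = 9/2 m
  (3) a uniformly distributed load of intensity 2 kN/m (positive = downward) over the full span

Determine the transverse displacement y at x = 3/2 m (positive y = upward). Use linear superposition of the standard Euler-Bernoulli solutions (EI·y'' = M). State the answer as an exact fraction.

Load 1 — applied couple M₀=2 kN·m at a=2 m (b=L-a=4):
  y_1 = (R_Ax³/6 - M_Ax²/2)/EI  [x≤a] with R_A=4/9, M_A=0 = ((4/9)·(3/2)³/6 - 0·(3/2)²/2)/20000 = 1/80000 m
Load 2 — point force P=13 kN at a=9/2 m (b=L-a=3/2):
  y_2 = -Pb²x²(3aL-(3a+b)x)/(6L³EI)  [x≤a] = -13·(3/2)²·(3/2)²·(3·(9/2)·6-(3·(9/2)+(3/2))·(3/2))/(6·6³·20000) = -1521/10240000 m
Load 3 — uniform load w=2 kN/m over full span:
  y_3 = -wx²(L-x)²/(24EI) = -2·(3/2)²·(6-(3/2))²/(24·20000) = -243/1280000 m
Superposition: y = Σ y_i = -3337/10240000 m ≈ -0.000326 m

y(3/2) = -3337/10240000 m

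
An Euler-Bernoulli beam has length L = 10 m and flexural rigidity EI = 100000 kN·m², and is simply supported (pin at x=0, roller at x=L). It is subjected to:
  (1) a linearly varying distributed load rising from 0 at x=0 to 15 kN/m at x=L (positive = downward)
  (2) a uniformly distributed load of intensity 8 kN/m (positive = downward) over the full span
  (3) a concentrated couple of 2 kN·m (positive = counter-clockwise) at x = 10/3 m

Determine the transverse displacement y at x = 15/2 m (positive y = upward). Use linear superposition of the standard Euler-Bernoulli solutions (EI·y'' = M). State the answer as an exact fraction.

y(15/2) = -269747/18432000 m

Load 1 — triangular load w₀=15 kN/m (0→w₀ over full span):
  y_1 = -w₀x(7L⁴-10L²x²+3x⁴)/(360LEI) = -15·(15/2)·(7·10⁴-10·10²·(15/2)²+3·(15/2)⁴)/(360·10·100000) = -119/16384 m
Load 2 — uniform load w=8 kN/m over full span:
  y_2 = -wx(L³-2Lx²+x³)/(24EI) = -8·(15/2)·(10³-2·10·(15/2)²+(15/2)³)/(24·100000) = -19/2560 m
Load 3 — applied couple M₀=2 kN·m at a=10/3 m (b=L-a=20/3):
  y_3 = (M₀x³/(6L)-M₀(x-a)²/2+C₁x)/EI  [x>a] with C₁=M₀(3b²-L²)/(6L)=10/9 = (2·(15/2)³/(6·10)-2·((15/2)-(10/3))²/2+(10/9)·(15/2))/100000 = 29/576000 m
Superposition: y = Σ y_i = -269747/18432000 m ≈ -0.014635 m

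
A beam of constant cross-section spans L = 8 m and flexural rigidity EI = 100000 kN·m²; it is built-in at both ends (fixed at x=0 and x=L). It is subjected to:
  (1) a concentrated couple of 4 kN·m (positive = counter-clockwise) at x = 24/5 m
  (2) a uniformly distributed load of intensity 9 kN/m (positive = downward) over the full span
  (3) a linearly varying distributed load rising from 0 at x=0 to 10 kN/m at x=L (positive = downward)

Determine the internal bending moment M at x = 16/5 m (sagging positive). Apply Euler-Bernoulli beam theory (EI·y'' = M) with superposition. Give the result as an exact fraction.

Load 1 — applied couple M₀=4 kN·m at a=24/5 m (b=L-a=16/5):
  M_1 = R_Ax - M_A  [x≤a] with R_A=18/25, M_A=32/25 = (18/25)·(16/5) - (32/25) = 128/125 kN·m
Load 2 — uniform load w=9 kN/m over full span:
  M_2 = wLx/2 - wL²/12 - wx²/2 = 9·8·(16/5)/2 - 9·8²/12 - 9·(16/5)²/2 = 528/25 kN·m
Load 3 — triangular load w₀=10 kN/m (0→w₀ over full span):
  M_3 = 3w₀Lx/20 - w₀L²/30 - w₀x³/(6L) = 3·10·8·(16/5)/20 - 10·8²/30 - 10·(16/5)³/(6·8) = 256/25 kN·m
Superposition: M = Σ M_i = 4048/125 kN·m ≈ 32.384000 kN·m

M(16/5) = 4048/125 kN·m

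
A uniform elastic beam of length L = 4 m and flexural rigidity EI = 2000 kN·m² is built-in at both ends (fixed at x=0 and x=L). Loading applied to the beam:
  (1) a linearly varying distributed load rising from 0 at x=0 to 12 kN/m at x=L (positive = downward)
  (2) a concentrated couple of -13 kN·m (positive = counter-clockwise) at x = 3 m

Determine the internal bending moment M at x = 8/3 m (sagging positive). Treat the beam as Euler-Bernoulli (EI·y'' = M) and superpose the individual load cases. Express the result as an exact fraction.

Load 1 — triangular load w₀=12 kN/m (0→w₀ over full span):
  M_1 = 3w₀Lx/20 - w₀L²/30 - w₀x³/(6L) = 3·12·4·(8/3)/20 - 12·4²/30 - 12·(8/3)³/(6·4) = 448/135 kN·m
Load 2 — applied couple M₀=-13 kN·m at a=3 m (b=L-a=1):
  M_2 = R_Ax - M_A  [x≤a] with R_A=-117/32, M_A=-65/16 = (-117/32)·(8/3) - (-65/16) = -91/16 kN·m
Superposition: M = Σ M_i = -5117/2160 kN·m ≈ -2.368981 kN·m

M(8/3) = -5117/2160 kN·m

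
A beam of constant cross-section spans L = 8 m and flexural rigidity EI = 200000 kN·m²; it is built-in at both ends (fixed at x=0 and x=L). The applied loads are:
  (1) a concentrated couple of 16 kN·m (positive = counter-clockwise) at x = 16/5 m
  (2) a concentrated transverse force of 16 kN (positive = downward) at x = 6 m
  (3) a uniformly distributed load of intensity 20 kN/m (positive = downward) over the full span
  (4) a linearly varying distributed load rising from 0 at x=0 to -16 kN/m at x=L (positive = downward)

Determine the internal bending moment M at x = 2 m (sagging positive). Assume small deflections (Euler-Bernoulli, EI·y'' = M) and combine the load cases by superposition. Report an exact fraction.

M(2) = 1093/75 kN·m

Load 1 — applied couple M₀=16 kN·m at a=16/5 m (b=L-a=24/5):
  M_1 = R_Ax - M_A  [x≤a] with R_A=72/25, M_A=48/25 = (72/25)·2 - (48/25) = 96/25 kN·m
Load 2 — point force P=16 kN at a=6 m (b=L-a=2):
  M_2 = Pb²(3a+b)x/L³ - Pab²/L²  [x≤a] = 16·2²·(3·6+2)·2/8³ - 16·6·2²/8² = -1 kN·m
Load 3 — uniform load w=20 kN/m over full span:
  M_3 = wLx/2 - wL²/12 - wx²/2 = 20·8·2/2 - 20·8²/12 - 20·2²/2 = 40/3 kN·m
Load 4 — triangular load w₀=-16 kN/m (0→w₀ over full span):
  M_4 = 3w₀Lx/20 - w₀L²/30 - w₀x³/(6L) = 3·(-16)·8·2/20 - (-16)·8²/30 - (-16)·2³/(6·8) = -8/5 kN·m
Superposition: M = Σ M_i = 1093/75 kN·m ≈ 14.573333 kN·m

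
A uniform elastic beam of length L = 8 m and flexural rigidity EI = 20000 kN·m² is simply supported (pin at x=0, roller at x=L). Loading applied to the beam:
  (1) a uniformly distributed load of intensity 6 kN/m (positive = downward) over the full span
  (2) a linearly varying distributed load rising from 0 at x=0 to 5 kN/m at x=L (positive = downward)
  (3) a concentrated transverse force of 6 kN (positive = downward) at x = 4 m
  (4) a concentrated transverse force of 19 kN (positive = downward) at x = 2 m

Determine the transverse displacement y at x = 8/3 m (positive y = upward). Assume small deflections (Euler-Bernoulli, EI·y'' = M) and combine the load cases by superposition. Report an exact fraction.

y(8/3) = -52693/1822500 m

Load 1 — uniform load w=6 kN/m over full span:
  y_1 = -wx(L³-2Lx²+x³)/(24EI) = -6·(8/3)·(8³-2·8·(8/3)²+(8/3)³)/(24·20000) = -704/50625 m
Load 2 — triangular load w₀=5 kN/m (0→w₀ over full span):
  y_2 = -w₀x(7L⁴-10L²x²+3x⁴)/(360LEI) = -5·(8/3)·(7·8⁴-10·8²·(8/3)²+3·(8/3)⁴)/(360·8·20000) = -512/91125 m
Load 3 — point force P=6 kN at a=4 m (b=L-a=4):
  y_3 = -Pbx(L²-b²-x²)/(6LEI)  [x≤a] = -6·4·(8/3)·(8²-4²-(8/3)²)/(6·8·20000) = -46/16875 m
Load 4 — point force P=19 kN at a=2 m (b=L-a=6):
  y_4 = -Pa(L-x)(2Lx-a²-x²)/(6LEI)  [x>a] = -19·2·(8-(8/3))·(2·8·(8/3)-2²-(8/3)²)/(6·8·20000) = -1349/202500 m
Superposition: y = Σ y_i = -52693/1822500 m ≈ -0.028912 m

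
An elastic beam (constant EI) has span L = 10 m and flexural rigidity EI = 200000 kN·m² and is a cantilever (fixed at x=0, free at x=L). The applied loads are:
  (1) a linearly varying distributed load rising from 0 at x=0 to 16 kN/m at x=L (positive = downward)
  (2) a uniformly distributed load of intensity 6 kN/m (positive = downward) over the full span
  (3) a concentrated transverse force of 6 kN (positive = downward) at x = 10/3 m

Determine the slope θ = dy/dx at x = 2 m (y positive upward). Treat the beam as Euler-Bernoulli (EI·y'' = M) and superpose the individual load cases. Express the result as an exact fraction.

Load 1 — triangular load w₀=16 kN/m (0→w₀ over full span):
  θ_1 = (w₀Lx²/4-w₀L²x/3-w₀x⁴/(24L))/EI = (16·10·2²/4-16·10²·2/3-16·2⁴/(24·10))/200000 = -851/187500 rad
Load 2 — uniform load w=6 kN/m over full span:
  θ_2 = -wx(x²-3Lx+3L²)/(6EI) = -6·2·(2²-3·10·2+3·10²)/(6·200000) = -61/25000 rad
Load 3 — point force P=6 kN at a=10/3 m (b=L-a=20/3):
  θ_3 = -Px(2a-x)/(2EI)  [x≤a] = -6·2·(2·(10/3)-2)/(2·200000) = -7/50000 rad
Superposition: θ = Σ θ_i = -5339/750000 rad ≈ -0.007119 rad

θ(2) = -5339/750000 rad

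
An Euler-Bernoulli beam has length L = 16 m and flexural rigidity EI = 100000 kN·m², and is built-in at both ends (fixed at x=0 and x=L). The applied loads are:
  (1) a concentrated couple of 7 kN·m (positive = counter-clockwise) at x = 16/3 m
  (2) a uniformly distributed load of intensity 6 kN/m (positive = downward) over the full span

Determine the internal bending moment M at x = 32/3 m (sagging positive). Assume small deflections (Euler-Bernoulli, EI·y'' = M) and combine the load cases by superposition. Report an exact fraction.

M(32/3) = 377/9 kN·m

Load 1 — applied couple M₀=7 kN·m at a=16/3 m (b=L-a=32/3):
  M_1 = R_Ax - M_A - M₀  [x>a] with R_A=7/12, M_A=0 = (7/12)·(32/3) - 0 - 7 = -7/9 kN·m
Load 2 — uniform load w=6 kN/m over full span:
  M_2 = wLx/2 - wL²/12 - wx²/2 = 6·16·(32/3)/2 - 6·16²/12 - 6·(32/3)²/2 = 128/3 kN·m
Superposition: M = Σ M_i = 377/9 kN·m ≈ 41.888889 kN·m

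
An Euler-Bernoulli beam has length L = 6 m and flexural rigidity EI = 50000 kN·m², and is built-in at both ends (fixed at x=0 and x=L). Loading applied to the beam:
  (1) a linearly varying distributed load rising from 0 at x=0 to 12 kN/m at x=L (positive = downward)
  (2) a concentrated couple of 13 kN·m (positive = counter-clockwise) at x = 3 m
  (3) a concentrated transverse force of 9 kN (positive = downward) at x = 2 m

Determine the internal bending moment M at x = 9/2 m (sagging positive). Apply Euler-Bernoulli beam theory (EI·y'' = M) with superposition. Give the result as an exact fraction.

Load 1 — triangular load w₀=12 kN/m (0→w₀ over full span):
  M_1 = 3w₀Lx/20 - w₀L²/30 - w₀x³/(6L) = 3·12·6·(9/2)/20 - 12·6²/30 - 12·(9/2)³/(6·6) = 153/40 kN·m
Load 2 — applied couple M₀=13 kN·m at a=3 m (b=L-a=3):
  M_2 = R_Ax - M_A - M₀  [x>a] with R_A=13/4, M_A=13/4 = (13/4)·(9/2) - (13/4) - 13 = -13/8 kN·m
Load 3 — point force P=9 kN at a=2 m (b=L-a=4):
  M_3 = Pa²(a+3b)(L-x)/L³ - Pa²b/L²  [x>a] = 9·2²·(2+3·4)·(6-(9/2))/6³ - 9·2²·4/6² = -1/2 kN·m
Superposition: M = Σ M_i = 17/10 kN·m ≈ 1.700000 kN·m

M(9/2) = 17/10 kN·m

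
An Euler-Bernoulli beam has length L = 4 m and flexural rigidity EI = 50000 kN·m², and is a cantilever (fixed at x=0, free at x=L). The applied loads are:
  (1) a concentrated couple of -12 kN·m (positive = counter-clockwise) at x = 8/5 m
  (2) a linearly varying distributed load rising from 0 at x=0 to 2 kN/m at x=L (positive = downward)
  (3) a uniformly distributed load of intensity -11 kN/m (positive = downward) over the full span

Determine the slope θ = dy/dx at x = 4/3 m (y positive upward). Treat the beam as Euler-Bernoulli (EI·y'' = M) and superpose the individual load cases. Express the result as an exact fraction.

Load 1 — applied couple M₀=-12 kN·m at a=8/5 m (b=L-a=12/5):
  θ_1 = M₀x/EI  [x≤a] = (-12)·(4/3)/50000 = -1/3125 rad
Load 2 — triangular load w₀=2 kN/m (0→w₀ over full span):
  θ_2 = (w₀Lx²/4-w₀L²x/3-w₀x⁴/(24L))/EI = (2·4·(4/3)²/4-2·4²·(4/3)/3-2·(4/3)⁴/(24·4))/50000 = -163/759375 rad
Load 3 — uniform load w=-11 kN/m over full span:
  θ_3 = -wx(x²-3Lx+3L²)/(6EI) = -(-11)·(4/3)·((4/3)²-3·4·(4/3)+3·4²)/(6·50000) = 418/253125 rad
Superposition: θ = Σ θ_i = 848/759375 rad ≈ 0.001117 rad

θ(4/3) = 848/759375 rad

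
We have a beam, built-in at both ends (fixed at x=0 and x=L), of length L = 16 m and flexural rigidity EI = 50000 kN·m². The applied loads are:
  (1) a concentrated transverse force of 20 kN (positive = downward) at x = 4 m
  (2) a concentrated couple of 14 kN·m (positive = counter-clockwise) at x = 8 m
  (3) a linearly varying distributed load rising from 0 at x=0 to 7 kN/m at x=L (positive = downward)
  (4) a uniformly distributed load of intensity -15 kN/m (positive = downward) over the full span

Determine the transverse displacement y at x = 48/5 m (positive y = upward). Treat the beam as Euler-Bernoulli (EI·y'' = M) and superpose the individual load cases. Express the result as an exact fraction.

y(48/5) = 4776688/146484375 m

Load 1 — point force P=20 kN at a=4 m (b=L-a=12):
  y_1 = -Pa²(L-x)²(3bL-(3b+a)(L-x))/(6L³EI)  [x>a] = -20·4²·(16-(48/5))²·(3·12·16-(3·12+4)·(16-(48/5)))/(6·16³·50000) = -32/9375 m
Load 2 — applied couple M₀=14 kN·m at a=8 m (b=L-a=8):
  y_2 = (R_Ax³/6 - M_Ax²/2 - M₀(x-a)²/2)/EI  [x>a] with R_A=21/16, M_A=7/2 = ((21/16)·(48/5)³/6 - (7/2)·(48/5)²/2 - 14·((48/5)-8)²/2)/50000 = 112/390625 m
Load 3 — triangular load w₀=7 kN/m (0→w₀ over full span):
  y_3 = -w₀x²(L-x)²(x+2L)/(120LEI) = -7·(48/5)²·(16-(48/5))²·((48/5)+2·16)/(120·16·50000) = -559104/48828125 m
Load 4 — uniform load w=-15 kN/m over full span:
  y_4 = -wx²(L-x)²/(24EI) = -(-15)·(48/5)²·(16-(48/5))²/(24·50000) = 18432/390625 m
Superposition: y = Σ y_i = 4776688/146484375 m ≈ 0.032609 m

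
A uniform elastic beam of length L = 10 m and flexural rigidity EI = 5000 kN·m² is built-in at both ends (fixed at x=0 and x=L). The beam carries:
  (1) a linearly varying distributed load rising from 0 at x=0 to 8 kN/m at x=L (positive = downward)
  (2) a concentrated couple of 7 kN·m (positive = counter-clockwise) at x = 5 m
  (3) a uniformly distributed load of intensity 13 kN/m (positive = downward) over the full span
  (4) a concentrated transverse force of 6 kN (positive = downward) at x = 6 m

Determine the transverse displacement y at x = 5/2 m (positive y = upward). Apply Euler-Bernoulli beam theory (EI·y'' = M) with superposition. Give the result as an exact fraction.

y(5/2) = -1323/25600 m

Load 1 — triangular load w₀=8 kN/m (0→w₀ over full span):
  y_1 = -w₀x²(L-x)²(x+2L)/(120LEI) = -8·(5/2)²·(10-(5/2))²·((5/2)+2·10)/(120·10·5000) = -27/2560 m
Load 2 — applied couple M₀=7 kN·m at a=5 m (b=L-a=5):
  y_2 = (R_Ax³/6 - M_Ax²/2)/EI  [x≤a] with R_A=21/20, M_A=7/4 = ((21/20)·(5/2)³/6 - (7/4)·(5/2)²/2)/5000 = -7/12800 m
Load 3 — uniform load w=13 kN/m over full span:
  y_3 = -wx²(L-x)²/(24EI) = -13·(5/2)²·(10-(5/2))²/(24·5000) = -39/1024 m
Load 4 — point force P=6 kN at a=6 m (b=L-a=4):
  y_4 = -Pb²x²(3aL-(3a+b)x)/(6L³EI)  [x≤a] = -6·4²·(5/2)²·(3·6·10-(3·6+4)·(5/2))/(6·10³·5000) = -1/400 m
Superposition: y = Σ y_i = -1323/25600 m ≈ -0.051680 m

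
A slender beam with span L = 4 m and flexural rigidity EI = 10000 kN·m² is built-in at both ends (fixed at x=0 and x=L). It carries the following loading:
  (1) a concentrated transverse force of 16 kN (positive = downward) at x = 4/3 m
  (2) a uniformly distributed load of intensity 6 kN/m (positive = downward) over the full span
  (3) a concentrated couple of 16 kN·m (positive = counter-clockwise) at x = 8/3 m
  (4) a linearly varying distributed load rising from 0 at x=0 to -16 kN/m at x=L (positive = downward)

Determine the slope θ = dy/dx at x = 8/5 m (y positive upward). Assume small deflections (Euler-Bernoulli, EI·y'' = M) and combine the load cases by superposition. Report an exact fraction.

θ(8/5) = -476/3515625 rad

Load 1 — point force P=16 kN at a=4/3 m (b=L-a=8/3):
  θ_1 = Pa²(L-x)(2bL-(3b+a)(L-x))/(2L³EI)  [x>a] = 16·(4/3)²·(4-(8/5))·(2·(8/3)·4-(3·(8/3)+(4/3))·(4-(8/5)))/(2·4³·10000) = -8/140625 rad
Load 2 — uniform load w=6 kN/m over full span:
  θ_2 = -wx(L-x)(L-2x)/(12EI) = -6·(8/5)·(4-(8/5))·(4-2·(8/5))/(12·10000) = -12/78125 rad
Load 3 — applied couple M₀=16 kN·m at a=8/3 m (b=L-a=4/3):
  θ_3 = (R_Ax²/2 - M_Ax)/EI  [x≤a] with R_A=16/3, M_A=16/3 = ((16/3)·(8/5)²/2 - (16/3)·(8/5))/10000 = -8/46875 rad
Load 4 — triangular load w₀=-16 kN/m (0→w₀ over full span):
  θ_4 = -w₀(2x(L-x)(L-2x)(x+2L)+x²(L-x)²)/(120LEI) = -(-16)·(2·(8/5)·(4-(8/5))·(4-2·(8/5))·((8/5)+2·4)+(8/5)²·(4-(8/5))²)/(120·4·10000) = 96/390625 rad
Superposition: θ = Σ θ_i = -476/3515625 rad ≈ -0.000135 rad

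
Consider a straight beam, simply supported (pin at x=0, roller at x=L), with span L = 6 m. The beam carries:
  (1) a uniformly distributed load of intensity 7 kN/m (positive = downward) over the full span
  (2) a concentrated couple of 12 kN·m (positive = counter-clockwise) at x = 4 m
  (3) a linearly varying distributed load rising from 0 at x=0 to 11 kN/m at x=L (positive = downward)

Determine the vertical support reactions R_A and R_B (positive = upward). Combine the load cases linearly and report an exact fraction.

R_A = 34 kN, R_B = 41 kN

Load 1 — uniform load w=7 kN/m over full span:
  R_A = wL/2 = 7·6/2 = 21 kN
  R_B = wL/2 = 7·6/2 = 21 kN
Load 2 — applied couple M₀=12 kN·m at a=4 m (b=L-a=2):
  R_A = M₀/L = 12/6 = 2 kN
  R_B = -M₀/L = -12/6 = -2 kN
Load 3 — triangular load w₀=11 kN/m (0→w₀ over full span):
  R_A = w₀L/6 = 11·6/6 = 11 kN
  R_B = w₀L/3 = 11·6/3 = 22 kN
Superposition: R_A = 34 kN, R_B = 41 kN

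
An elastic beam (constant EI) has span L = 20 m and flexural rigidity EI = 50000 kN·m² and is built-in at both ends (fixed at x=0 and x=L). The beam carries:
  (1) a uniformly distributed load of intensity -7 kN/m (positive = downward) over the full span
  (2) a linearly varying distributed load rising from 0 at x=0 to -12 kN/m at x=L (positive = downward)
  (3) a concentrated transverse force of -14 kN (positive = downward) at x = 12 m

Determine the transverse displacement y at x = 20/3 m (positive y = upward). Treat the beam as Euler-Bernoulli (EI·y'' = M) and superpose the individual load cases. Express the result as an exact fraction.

y(20/3) = 22792/253125 m

Load 1 — uniform load w=-7 kN/m over full span:
  y_1 = -wx²(L-x)²/(24EI) = -(-7)·(20/3)²·(20-(20/3))²/(24·50000) = 56/1215 m
Load 2 — triangular load w₀=-12 kN/m (0→w₀ over full span):
  y_2 = -w₀x²(L-x)²(x+2L)/(120LEI) = -(-12)·(20/3)²·(20-(20/3))²·((20/3)+2·20)/(120·20·50000) = 224/6075 m
Load 3 — point force P=-14 kN at a=12 m (b=L-a=8):
  y_3 = -Pb²x²(3aL-(3a+b)x)/(6L³EI)  [x≤a] = -(-14)·8²·(20/3)²·(3·12·20-(3·12+8)·(20/3))/(6·20³·50000) = 1792/253125 m
Superposition: y = Σ y_i = 22792/253125 m ≈ 0.090042 m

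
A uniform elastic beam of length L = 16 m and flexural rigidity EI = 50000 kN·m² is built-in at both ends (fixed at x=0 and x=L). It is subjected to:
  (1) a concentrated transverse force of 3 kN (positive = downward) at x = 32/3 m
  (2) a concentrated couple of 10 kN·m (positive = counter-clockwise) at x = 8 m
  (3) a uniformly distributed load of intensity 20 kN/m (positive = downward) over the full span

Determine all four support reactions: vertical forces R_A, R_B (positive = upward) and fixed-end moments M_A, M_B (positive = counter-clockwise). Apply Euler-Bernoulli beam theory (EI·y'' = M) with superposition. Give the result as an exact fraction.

Load 1 — point force P=3 kN at a=32/3 m (b=L-a=16/3):
  R_A = Pb²(3a+b)/L³ = 3·(16/3)²·(3·(32/3)+(16/3))/16³ = 7/9 kN
  M_A = Pab²/L² = 3·(32/3)·(16/3)²/16² = 32/9 kN·m
  R_B = Pa²(a+3b)/L³ = 3·(32/3)²·((32/3)+3·(16/3))/16³ = 20/9 kN
  M_B = -Pa²b/L² = -3·(32/3)²·(16/3)/16² = -64/9 kN·m
Load 2 — applied couple M₀=10 kN·m at a=8 m (b=L-a=8):
  R_A = 6M₀ab/L³ = 6·10·8·8/16³ = 15/16 kN
  M_A = M₀b(2a-b)/L² = 10·8·(2·8-8)/16² = 5/2 kN·m
  R_B = -6M₀ab/L³ = -6·10·8·8/16³ = -15/16 kN
  M_B = M₀a(2b-a)/L² = 10·8·(2·8-8)/16² = 5/2 kN·m
Load 3 — uniform load w=20 kN/m over full span:
  R_A = wL/2 = 20·16/2 = 160 kN
  M_A = wL²/12 = 20·16²/12 = 1280/3 kN·m
  R_B = wL/2 = 20·16/2 = 160 kN
  M_B = -wL²/12 = -20·16²/12 = -1280/3 kN·m
Superposition: R_A = 23287/144 kN, M_A = 7789/18 kN·m, R_B = 23225/144 kN, M_B = -7763/18 kN·m

R_A = 23287/144 kN, M_A = 7789/18 kN·m, R_B = 23225/144 kN, M_B = -7763/18 kN·m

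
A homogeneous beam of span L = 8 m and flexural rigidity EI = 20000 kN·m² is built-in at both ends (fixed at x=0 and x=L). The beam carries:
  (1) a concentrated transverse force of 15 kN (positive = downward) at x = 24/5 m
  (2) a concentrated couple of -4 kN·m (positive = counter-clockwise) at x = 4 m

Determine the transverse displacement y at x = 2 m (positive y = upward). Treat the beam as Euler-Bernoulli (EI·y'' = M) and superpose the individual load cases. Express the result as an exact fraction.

y(2) = -3/4000 m

Load 1 — point force P=15 kN at a=24/5 m (b=L-a=16/5):
  y_1 = -Pb²x²(3aL-(3a+b)x)/(6L³EI)  [x≤a] = -15·(16/5)²·2²·(3·(24/5)·8-(3·(24/5)+(16/5))·2)/(6·8³·20000) = -1/1250 m
Load 2 — applied couple M₀=-4 kN·m at a=4 m (b=L-a=4):
  y_2 = (R_Ax³/6 - M_Ax²/2)/EI  [x≤a] with R_A=-3/4, M_A=-1 = ((-3/4)·2³/6 - (-1)·2²/2)/20000 = 1/20000 m
Superposition: y = Σ y_i = -3/4000 m ≈ -0.000750 m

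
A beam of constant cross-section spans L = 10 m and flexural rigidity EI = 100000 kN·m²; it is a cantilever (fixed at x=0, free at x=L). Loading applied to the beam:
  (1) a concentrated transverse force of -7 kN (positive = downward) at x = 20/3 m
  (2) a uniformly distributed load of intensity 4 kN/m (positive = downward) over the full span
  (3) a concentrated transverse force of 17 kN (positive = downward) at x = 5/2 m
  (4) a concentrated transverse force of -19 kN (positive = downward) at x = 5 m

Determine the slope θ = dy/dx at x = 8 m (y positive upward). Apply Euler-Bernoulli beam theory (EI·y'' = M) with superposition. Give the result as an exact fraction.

θ(8) = -23141/7200000 rad

Load 1 — point force P=-7 kN at a=20/3 m (b=L-a=10/3):
  θ_1 = -Pa²/(2EI)  [x>a] = -(-7)·(20/3)²/(2·100000) = 7/4500 rad
Load 2 — uniform load w=4 kN/m over full span:
  θ_2 = -wx(x²-3Lx+3L²)/(6EI) = -4·8·(8²-3·10·8+3·10²)/(6·100000) = -62/9375 rad
Load 3 — point force P=17 kN at a=5/2 m (b=L-a=15/2):
  θ_3 = -Pa²/(2EI)  [x>a] = -17·(5/2)²/(2·100000) = -17/32000 rad
Load 4 — point force P=-19 kN at a=5 m (b=L-a=5):
  θ_4 = -Pa²/(2EI)  [x>a] = -(-19)·5²/(2·100000) = 19/8000 rad
Superposition: θ = Σ θ_i = -23141/7200000 rad ≈ -0.003214 rad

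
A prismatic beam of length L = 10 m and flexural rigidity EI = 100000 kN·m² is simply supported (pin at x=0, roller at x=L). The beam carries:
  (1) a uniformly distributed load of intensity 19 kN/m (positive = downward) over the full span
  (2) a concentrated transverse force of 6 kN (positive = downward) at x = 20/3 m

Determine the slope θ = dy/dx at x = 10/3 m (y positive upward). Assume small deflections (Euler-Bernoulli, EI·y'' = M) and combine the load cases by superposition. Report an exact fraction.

θ(10/3) = -259/64800 rad

Load 1 — uniform load w=19 kN/m over full span:
  θ_1 = -w(L³-6Lx²+4x³)/(24EI) = -19·(10³-6·10·(10/3)²+4·(10/3)³)/(24·100000) = -247/64800 rad
Load 2 — point force P=6 kN at a=20/3 m (b=L-a=10/3):
  θ_2 = -Pb(L²-b²-3x²)/(6LEI)  [x≤a] = -6·(10/3)·(10²-(10/3)²-3·(10/3)²)/(6·10·100000) = -1/5400 rad
Superposition: θ = Σ θ_i = -259/64800 rad ≈ -0.003997 rad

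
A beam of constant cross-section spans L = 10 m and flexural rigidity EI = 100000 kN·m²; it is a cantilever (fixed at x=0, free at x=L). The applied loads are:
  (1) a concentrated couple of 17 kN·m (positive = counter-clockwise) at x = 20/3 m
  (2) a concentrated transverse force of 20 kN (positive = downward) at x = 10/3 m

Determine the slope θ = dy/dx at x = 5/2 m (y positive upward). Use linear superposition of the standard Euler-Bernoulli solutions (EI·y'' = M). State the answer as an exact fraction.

θ(5/2) = -37/60000 rad

Load 1 — applied couple M₀=17 kN·m at a=20/3 m (b=L-a=10/3):
  θ_1 = M₀x/EI  [x≤a] = 17·(5/2)/100000 = 17/40000 rad
Load 2 — point force P=20 kN at a=10/3 m (b=L-a=20/3):
  θ_2 = -Px(2a-x)/(2EI)  [x≤a] = -20·(5/2)·(2·(10/3)-(5/2))/(2·100000) = -1/960 rad
Superposition: θ = Σ θ_i = -37/60000 rad ≈ -0.000617 rad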